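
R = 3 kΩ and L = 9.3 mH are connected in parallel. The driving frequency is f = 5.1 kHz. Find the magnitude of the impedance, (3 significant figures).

ω = 2πf = 32040 rad/s
X_L = ωL = 298 Ω
Parallel: admittances add. Y = 1/R + 1/(jωL)
Y = (0.000333 − j0.00336) S
|Y| = 0.00337 S → |Z| = 1/|Y| = 297 Ω, ∠Z = −∠Y = 84.3°

297 Ω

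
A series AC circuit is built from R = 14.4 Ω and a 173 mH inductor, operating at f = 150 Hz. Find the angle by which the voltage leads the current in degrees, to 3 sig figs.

85.0°

ω = 2πf = 942.5 rad/s
X_L = ωL = 163 Ω
Z = 14.4 + j163 Ω
|Z| = √(14.4² + 163²) = 164 Ω
∠Z = arctan(163/14.4) = 85.0°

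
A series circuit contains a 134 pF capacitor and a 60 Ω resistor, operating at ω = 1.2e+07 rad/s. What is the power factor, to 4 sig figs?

0.09603

X_C = 1/(ωC) = 621.9 Ω
Z = 60.00 − j621.9 Ω
|Z| = √(60.00² + 621.9²) = 624.8 Ω
∠Z = arctan(-621.9/60.00) = -84.49°
cos φ = cos(-84.49°) = 0.09603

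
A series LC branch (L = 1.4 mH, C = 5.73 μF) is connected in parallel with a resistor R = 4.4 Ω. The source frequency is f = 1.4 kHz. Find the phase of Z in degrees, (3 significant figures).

ω = 2πf = 8796 rad/s
X_L = ωL = 12.3 Ω
X_C = 1/(ωC) = 19.8 Ω
Branch 1: Z₁ = R = 4.40 Ω
Branch 2 (series LC): Z₂ = j(X_L − X_C) = −j7.52 Ω
Parallel: Z = Z₁Z₂/(Z₁+Z₂), |Z| = 3.80 Ω, ∠Z = -30.3°

-30.3°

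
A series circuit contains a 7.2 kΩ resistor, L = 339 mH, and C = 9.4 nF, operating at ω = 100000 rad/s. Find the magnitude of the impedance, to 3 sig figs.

X_L = ωL = 33900 Ω
X_C = 1/(ωC) = 1060 Ω
Net reactance X = X_L − X_C = 32800 Ω
Z = 7200 + j32800 Ω
|Z| = √(7200² + 32800²) = 33600 Ω

33600 Ω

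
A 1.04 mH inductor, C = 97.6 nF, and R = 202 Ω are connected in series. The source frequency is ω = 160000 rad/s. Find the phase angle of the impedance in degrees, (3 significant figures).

X_L = ωL = 166 Ω
X_C = 1/(ωC) = 64.0 Ω
Net reactance X = X_L − X_C = 102 Ω
Z = 202 + j102 Ω
|Z| = √(202² + 102²) = 226 Ω
∠Z = arctan(102/202) = 26.9°

26.9°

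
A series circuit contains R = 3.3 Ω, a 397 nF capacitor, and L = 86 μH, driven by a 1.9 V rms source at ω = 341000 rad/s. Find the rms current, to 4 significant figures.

X_L = ωL = 29.33 Ω
X_C = 1/(ωC) = 7.387 Ω
Net reactance X = X_L − X_C = 21.94 Ω
Z = 3.300 + j21.94 Ω
|Z| = √(3.300² + 21.94²) = 22.19 Ω
I = V/|Z| = 1.9/22.19 = 85.64 mA

85.64 mA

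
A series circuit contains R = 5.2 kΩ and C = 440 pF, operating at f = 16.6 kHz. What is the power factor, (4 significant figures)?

ω = 2πf = 104300 rad/s
X_C = 1/(ωC) = 21790 Ω
Z = 5200 − j21790 Ω
|Z| = √(5200² + 21790²) = 22400 Ω
∠Z = arctan(-21790/5200) = -76.58°
cos φ = cos(-76.58°) = 0.2321

0.2321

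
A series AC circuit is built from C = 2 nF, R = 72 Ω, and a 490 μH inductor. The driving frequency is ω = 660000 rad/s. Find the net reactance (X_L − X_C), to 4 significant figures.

-434.2 Ω

X_L = ωL = 323.4 Ω
X_C = 1/(ωC) = 757.6 Ω
X = 323.4 − 757.6 = -434.2 Ω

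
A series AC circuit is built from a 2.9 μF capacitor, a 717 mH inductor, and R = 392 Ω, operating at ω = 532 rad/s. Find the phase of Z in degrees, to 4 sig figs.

X_L = ωL = 381.4 Ω
X_C = 1/(ωC) = 648.2 Ω
Net reactance X = X_L − X_C = -266.7 Ω
Z = 392.0 − j266.7 Ω
|Z| = √(392.0² + 266.7²) = 474.1 Ω
∠Z = arctan(-266.7/392.0) = -34.23°

-34.23°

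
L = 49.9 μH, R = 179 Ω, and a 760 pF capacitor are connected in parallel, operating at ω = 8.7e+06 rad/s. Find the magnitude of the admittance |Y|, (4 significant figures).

X_L = ωL = 434.1 Ω
X_C = 1/(ωC) = 151.2 Ω
Parallel: admittances add. Y = 1/R + 1/(jωL) + jωC
Y = (0.005587 + j0.004309) S
|Y| = 0.007055 S → |Z| = 1/|Y| = 141.7 Ω, ∠Z = −∠Y = -37.64°

7.055 mS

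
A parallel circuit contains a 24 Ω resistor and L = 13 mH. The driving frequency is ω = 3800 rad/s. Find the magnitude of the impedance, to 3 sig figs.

X_L = ωL = 49.4 Ω
Parallel: admittances add. Y = 1/R + 1/(jωL)
Y = (0.0417 − j0.0202) S
|Y| = 0.0463 S → |Z| = 1/|Y| = 21.6 Ω, ∠Z = −∠Y = 25.9°

21.6 Ω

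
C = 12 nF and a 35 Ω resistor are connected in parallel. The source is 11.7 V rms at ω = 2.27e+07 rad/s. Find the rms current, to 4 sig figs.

X_C = 1/(ωC) = 3.671 Ω
Parallel: admittances add. Y = 1/R + jωC
Y = (0.02857 + j0.2724) S
|Y| = 0.2739 S → |Z| = 1/|Y| = 3.651 Ω, ∠Z = −∠Y = -84.01°
I = V/|Z| = 11.7/3.651 = 3.205 A

3.205 A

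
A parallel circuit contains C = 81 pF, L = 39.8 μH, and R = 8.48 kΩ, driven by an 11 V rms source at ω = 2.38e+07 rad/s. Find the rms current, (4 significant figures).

X_L = ωL = 947.2 Ω
X_C = 1/(ωC) = 518.7 Ω
Parallel: admittances add. Y = 1/R + 1/(jωL) + jωC
Y = (0.0001179 + j0.0008721) S
|Y| = 0.0008800 S → |Z| = 1/|Y| = 1136 Ω, ∠Z = −∠Y = -82.30°
I = V/|Z| = 11/1136 = 9.680 mA

9.680 mA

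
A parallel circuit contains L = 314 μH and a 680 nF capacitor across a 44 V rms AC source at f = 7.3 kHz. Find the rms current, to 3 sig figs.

1.68 A

ω = 2πf = 45870 rad/s
X_L = ωL = 14.4 Ω
X_C = 1/(ωC) = 32.1 Ω
Parallel: admittances add. Y = 1/(jωL) + jωC
Y = (0 − j0.0382) S
|Y| = 0.0382 S → |Z| = 1/|Y| = 26.1 Ω, ∠Z = −∠Y = 90.0°
I = V/|Z| = 44/26.1 = 1.68 A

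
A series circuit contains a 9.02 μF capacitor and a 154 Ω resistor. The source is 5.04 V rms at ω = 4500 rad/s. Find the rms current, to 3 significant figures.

X_C = 1/(ωC) = 24.6 Ω
Z = 154 − j24.6 Ω
|Z| = √(154² + 24.6²) = 156 Ω
I = V/|Z| = 5.04/156 = 32.3 mA

32.3 mA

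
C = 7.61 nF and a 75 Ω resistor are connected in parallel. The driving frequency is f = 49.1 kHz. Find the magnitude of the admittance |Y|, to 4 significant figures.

ω = 2πf = 308500 rad/s
X_C = 1/(ωC) = 425.9 Ω
Parallel: admittances add. Y = 1/R + jωC
Y = (0.01333 + j0.002348) S
|Y| = 0.01354 S → |Z| = 1/|Y| = 73.86 Ω, ∠Z = −∠Y = -9.986°

13.54 mS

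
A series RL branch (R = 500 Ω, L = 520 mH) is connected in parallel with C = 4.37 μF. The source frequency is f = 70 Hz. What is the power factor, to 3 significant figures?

0.817

ω = 2πf = 439.8 rad/s
X_L = ωL = 229 Ω
X_C = 1/(ωC) = 520 Ω
Branch 1 (R+jX_L): Z₁ = 500 + j229 Ω, |Z₁| = 550 Ω
Branch 2 (−jX_C): Z₂ = −j520 Ω
Parallel: Z = Z₁Z₂/(Z₁+Z₂), |Z| = 494 Ω, ∠Z = -35.2°
cos φ = cos(-35.2°) = 0.817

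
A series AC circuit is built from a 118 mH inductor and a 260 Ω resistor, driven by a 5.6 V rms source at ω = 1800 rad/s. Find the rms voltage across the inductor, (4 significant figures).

X_L = ωL = 212.4 Ω
Z = 260.0 + j212.4 Ω
|Z| = √(260.0² + 212.4²) = 335.7 Ω
I = V/|Z| = 16.68 mA
V_L = I·|Z_L| = 0.01668 × 212.4 = 3.543 V

3.543 V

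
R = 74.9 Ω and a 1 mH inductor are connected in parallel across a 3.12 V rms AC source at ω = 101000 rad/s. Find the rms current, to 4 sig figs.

51.86 mA

X_L = ωL = 101.0 Ω
Parallel: admittances add. Y = 1/R + 1/(jωL)
Y = (0.01335 − j0.009901) S
|Y| = 0.01662 S → |Z| = 1/|Y| = 60.16 Ω, ∠Z = −∠Y = 36.56°
I = V/|Z| = 3.12/60.16 = 51.86 mA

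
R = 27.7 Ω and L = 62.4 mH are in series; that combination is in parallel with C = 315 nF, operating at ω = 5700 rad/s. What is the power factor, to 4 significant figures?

X_L = ωL = 355.7 Ω
X_C = 1/(ωC) = 556.9 Ω
Branch 1 (R+jX_L): Z₁ = 27.70 + j355.7 Ω, |Z₁| = 356.8 Ω
Branch 2 (−jX_C): Z₂ = −j556.9 Ω
Parallel: Z = Z₁Z₂/(Z₁+Z₂), |Z| = 978.0 Ω, ∠Z = 77.71°
cos φ = cos(77.71°) = 0.2128

0.2128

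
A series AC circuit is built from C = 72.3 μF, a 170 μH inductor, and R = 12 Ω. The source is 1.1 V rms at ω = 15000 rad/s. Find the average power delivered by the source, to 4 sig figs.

X_L = ωL = 2.550 Ω
X_C = 1/(ωC) = 0.9221 Ω
Net reactance X = X_L − X_C = 1.628 Ω
Z = 12.00 + j1.628 Ω
|Z| = √(12.00² + 1.628²) = 12.11 Ω
∠Z = arctan(1.628/12.00) = 7.726°
I = V/|Z| = 90.83 mA
P = VI cos φ = 1.1 × 0.09083 × cos(7.726°) = 99.01 mW

99.01 mW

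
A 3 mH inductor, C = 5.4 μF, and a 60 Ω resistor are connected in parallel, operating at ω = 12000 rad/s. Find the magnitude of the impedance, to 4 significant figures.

24.63 Ω

X_L = ωL = 36.00 Ω
X_C = 1/(ωC) = 15.43 Ω
Parallel: admittances add. Y = 1/R + 1/(jωL) + jωC
Y = (0.01667 + j0.03702) S
|Y| = 0.04060 S → |Z| = 1/|Y| = 24.63 Ω, ∠Z = −∠Y = -65.76°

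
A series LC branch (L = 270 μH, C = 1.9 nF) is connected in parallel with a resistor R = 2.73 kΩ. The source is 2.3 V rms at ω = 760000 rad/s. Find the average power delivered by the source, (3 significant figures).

X_L = ωL = 205 Ω
X_C = 1/(ωC) = 693 Ω
Branch 1: Z₁ = R = 2730 Ω
Branch 2 (series LC): Z₂ = j(X_L − X_C) = −j487 Ω
Parallel: Z = Z₁Z₂/(Z₁+Z₂), |Z| = 480 Ω, ∠Z = -79.9°
I = V/|Z| = 4.79 mA
P = VI cos φ = 2.3 × 0.00479 × cos(-79.9°) = 1.94 mW

1.94 mW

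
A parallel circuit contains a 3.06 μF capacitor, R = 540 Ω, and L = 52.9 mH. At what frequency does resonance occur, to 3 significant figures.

ω₀ = 1/√(LC) = 1/√(0.0529 × 3.06e-06) = 2485 rad/s
f₀ = ω₀/(2π) = 396 Hz

396 Hz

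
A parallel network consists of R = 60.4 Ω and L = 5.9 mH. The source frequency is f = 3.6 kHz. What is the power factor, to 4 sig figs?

0.9110

ω = 2πf = 22620 rad/s
X_L = ωL = 133.5 Ω
Parallel: admittances add. Y = 1/R + 1/(jωL)
Y = (0.01656 − j0.007493) S
|Y| = 0.01817 S → |Z| = 1/|Y| = 55.03 Ω, ∠Z = −∠Y = 24.35°
cos φ = cos(24.35°) = 0.9110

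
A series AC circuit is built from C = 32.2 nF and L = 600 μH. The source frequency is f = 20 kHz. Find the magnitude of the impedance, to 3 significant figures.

172 Ω

ω = 2πf = 125700 rad/s
X_L = ωL = 75.4 Ω
X_C = 1/(ωC) = 247 Ω
Net reactance X = X_L − X_C = -172 Ω
Z = − j172 Ω
|Z| = √(0² + 172²) = 172 Ω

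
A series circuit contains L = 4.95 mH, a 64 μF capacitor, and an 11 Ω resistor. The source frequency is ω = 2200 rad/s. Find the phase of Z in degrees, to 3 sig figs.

X_L = ωL = 10.9 Ω
X_C = 1/(ωC) = 7.10 Ω
Net reactance X = X_L − X_C = 3.79 Ω
Z = 11.0 + j3.79 Ω
|Z| = √(11.0² + 3.79²) = 11.6 Ω
∠Z = arctan(3.79/11.0) = 19.0°

19.0°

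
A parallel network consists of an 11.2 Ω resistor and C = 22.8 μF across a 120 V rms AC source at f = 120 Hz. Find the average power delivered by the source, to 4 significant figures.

ω = 2πf = 754.0 rad/s
X_C = 1/(ωC) = 58.17 Ω
Parallel: admittances add. Y = 1/R + jωC
Y = (0.08929 + j0.01719) S
|Y| = 0.09093 S → |Z| = 1/|Y| = 11.00 Ω, ∠Z = −∠Y = -10.90°
I = V/|Z| = 10.91 A
P = VI cos φ = 120 × 10.91 × cos(-10.90°) = 1.286 kW

1.286 kW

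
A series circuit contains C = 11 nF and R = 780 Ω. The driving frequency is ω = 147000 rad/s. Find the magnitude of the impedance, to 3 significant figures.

995 Ω

X_C = 1/(ωC) = 618 Ω
Z = 780 − j618 Ω
|Z| = √(780² + 618²) = 995 Ω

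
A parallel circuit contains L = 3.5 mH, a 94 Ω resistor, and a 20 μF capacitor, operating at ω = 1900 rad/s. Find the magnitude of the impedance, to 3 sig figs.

8.86 Ω

X_L = ωL = 6.65 Ω
X_C = 1/(ωC) = 26.3 Ω
Parallel: admittances add. Y = 1/R + 1/(jωL) + jωC
Y = (0.0106 − j0.112) S
|Y| = 0.113 S → |Z| = 1/|Y| = 8.86 Ω, ∠Z = −∠Y = 84.6°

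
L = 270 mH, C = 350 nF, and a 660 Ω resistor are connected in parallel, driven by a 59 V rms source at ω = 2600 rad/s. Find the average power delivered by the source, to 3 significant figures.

X_L = ωL = 702 Ω
X_C = 1/(ωC) = 1100 Ω
Parallel: admittances add. Y = 1/R + 1/(jωL) + jωC
Y = (0.00152 − j0.000515) S
|Y| = 0.00160 S → |Z| = 1/|Y| = 625 Ω, ∠Z = −∠Y = 18.8°
I = V/|Z| = 94.4 mA
P = VI cos φ = 59 × 0.0944 × cos(18.8°) = 5.27 W

5.27 W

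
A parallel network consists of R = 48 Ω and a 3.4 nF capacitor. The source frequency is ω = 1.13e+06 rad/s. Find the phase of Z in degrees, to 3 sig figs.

X_C = 1/(ωC) = 260 Ω
Parallel: admittances add. Y = 1/R + jωC
Y = (0.0208 + j0.00384) S
|Y| = 0.0212 S → |Z| = 1/|Y| = 47.2 Ω, ∠Z = −∠Y = -10.4°

-10.4°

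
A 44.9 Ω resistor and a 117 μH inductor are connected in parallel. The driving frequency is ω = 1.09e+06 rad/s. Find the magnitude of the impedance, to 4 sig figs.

X_L = ωL = 127.5 Ω
Parallel: admittances add. Y = 1/R + 1/(jωL)
Y = (0.02227 − j0.007841) S
|Y| = 0.02361 S → |Z| = 1/|Y| = 42.35 Ω, ∠Z = −∠Y = 19.40°

42.35 Ω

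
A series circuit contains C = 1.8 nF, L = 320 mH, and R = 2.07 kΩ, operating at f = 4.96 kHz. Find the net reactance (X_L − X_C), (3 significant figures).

-7850 Ω

ω = 2πf = 31160 rad/s
X_L = ωL = 9970 Ω
X_C = 1/(ωC) = 17800 Ω
X = 9970 − 17800 = -7850 Ω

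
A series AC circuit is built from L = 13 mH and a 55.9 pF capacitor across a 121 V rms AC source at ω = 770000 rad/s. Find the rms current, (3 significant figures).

X_L = ωL = 10000 Ω
X_C = 1/(ωC) = 23200 Ω
Net reactance X = X_L − X_C = -13200 Ω
Z = − j13200 Ω
|Z| = √(0² + 13200²) = 13200 Ω
I = V/|Z| = 121/13200 = 9.15 mA

9.15 mA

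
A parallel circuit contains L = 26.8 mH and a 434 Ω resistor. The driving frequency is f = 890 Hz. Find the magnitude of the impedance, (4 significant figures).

ω = 2πf = 5592 rad/s
X_L = ωL = 149.9 Ω
Parallel: admittances add. Y = 1/R + 1/(jωL)
Y = (0.002304 − j0.006673) S
|Y| = 0.007059 S → |Z| = 1/|Y| = 141.7 Ω, ∠Z = −∠Y = 70.95°

141.7 Ω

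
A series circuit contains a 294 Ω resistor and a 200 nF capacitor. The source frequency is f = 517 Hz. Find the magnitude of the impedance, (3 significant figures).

ω = 2πf = 3248 rad/s
X_C = 1/(ωC) = 1540 Ω
Z = 294 − j1540 Ω
|Z| = √(294² + 1540²) = 1570 Ω

1570 Ω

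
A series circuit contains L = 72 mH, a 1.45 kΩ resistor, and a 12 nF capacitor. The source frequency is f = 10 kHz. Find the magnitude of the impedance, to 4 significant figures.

ω = 2πf = 62830 rad/s
X_L = ωL = 4524 Ω
X_C = 1/(ωC) = 1326 Ω
Net reactance X = X_L − X_C = 3198 Ω
Z = 1450 + j3198 Ω
|Z| = √(1450² + 3198²) = 3511 Ω

3511 Ω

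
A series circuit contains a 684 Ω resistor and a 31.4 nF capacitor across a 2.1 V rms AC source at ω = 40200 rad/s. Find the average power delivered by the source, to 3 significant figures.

X_C = 1/(ωC) = 792 Ω
Z = 684 − j792 Ω
|Z| = √(684² + 792²) = 1050 Ω
∠Z = arctan(-792/684) = -49.2°
I = V/|Z| = 2.01 mA
P = VI cos φ = 2.1 × 0.00201 × cos(-49.2°) = 2.75 mW

2.75 mW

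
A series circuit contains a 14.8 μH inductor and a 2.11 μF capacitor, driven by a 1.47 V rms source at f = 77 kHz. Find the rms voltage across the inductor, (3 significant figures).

1.70 V

ω = 2πf = 483800 rad/s
X_L = ωL = 7.16 Ω
X_C = 1/(ωC) = 0.980 Ω
Net reactance X = X_L − X_C = 6.18 Ω
Z = j6.18 Ω
|Z| = √(0² + 6.18²) = 6.18 Ω
I = V/|Z| = 238 mA
V_L = I·|Z_L| = 0.238 × 7.16 = 1.70 V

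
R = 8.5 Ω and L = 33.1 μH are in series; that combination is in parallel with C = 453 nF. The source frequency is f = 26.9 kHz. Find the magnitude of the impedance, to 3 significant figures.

11.7 Ω

ω = 2πf = 169000 rad/s
X_L = ωL = 5.59 Ω
X_C = 1/(ωC) = 13.1 Ω
Branch 1 (R+jX_L): Z₁ = 8.50 + j5.59 Ω, |Z₁| = 10.2 Ω
Branch 2 (−jX_C): Z₂ = −j13.1 Ω
Parallel: Z = Z₁Z₂/(Z₁+Z₂), |Z| = 11.7 Ω, ∠Z = -15.4°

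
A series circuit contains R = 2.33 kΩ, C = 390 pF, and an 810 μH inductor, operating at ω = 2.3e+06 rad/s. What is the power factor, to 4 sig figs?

X_L = ωL = 1863 Ω
X_C = 1/(ωC) = 1115 Ω
Net reactance X = X_L − X_C = 748.2 Ω
Z = 2330 + j748.2 Ω
|Z| = √(2330² + 748.2²) = 2447 Ω
∠Z = arctan(748.2/2330) = 17.80°
cos φ = cos(17.80°) = 0.9521

0.9521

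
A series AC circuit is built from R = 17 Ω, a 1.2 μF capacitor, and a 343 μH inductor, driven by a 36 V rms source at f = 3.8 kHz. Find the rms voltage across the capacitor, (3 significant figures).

ω = 2πf = 23880 rad/s
X_L = ωL = 8.19 Ω
X_C = 1/(ωC) = 34.9 Ω
Net reactance X = X_L − X_C = -26.7 Ω
Z = 17.0 − j26.7 Ω
|Z| = √(17.0² + 26.7²) = 31.7 Ω
I = V/|Z| = 1.14 A
V_C = I·|Z_C| = 1.14 × 34.9 = 39.7 V

39.7 V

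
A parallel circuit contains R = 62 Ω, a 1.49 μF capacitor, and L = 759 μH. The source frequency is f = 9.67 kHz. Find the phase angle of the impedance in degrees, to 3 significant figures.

-76.8°

ω = 2πf = 60760 rad/s
X_L = ωL = 46.1 Ω
X_C = 1/(ωC) = 11.0 Ω
Parallel: admittances add. Y = 1/R + 1/(jωL) + jωC
Y = (0.0161 + j0.0688) S
|Y| = 0.0707 S → |Z| = 1/|Y| = 14.1 Ω, ∠Z = −∠Y = -76.8°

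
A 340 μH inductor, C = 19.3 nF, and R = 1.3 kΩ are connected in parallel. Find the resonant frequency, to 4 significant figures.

62.13 kHz

ω₀ = 1/√(LC) = 1/√(0.00034 × 1.93e-08) = 390400 rad/s
f₀ = ω₀/(2π) = 62.13 kHz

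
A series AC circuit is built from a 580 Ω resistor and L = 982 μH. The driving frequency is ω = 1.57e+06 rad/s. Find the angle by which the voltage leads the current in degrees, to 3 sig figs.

X_L = ωL = 1540 Ω
Z = 580 + j1540 Ω
|Z| = √(580² + 1540²) = 1650 Ω
∠Z = arctan(1540/580) = 69.4°

69.4°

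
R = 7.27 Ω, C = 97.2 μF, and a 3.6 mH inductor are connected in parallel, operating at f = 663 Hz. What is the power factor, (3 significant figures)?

ω = 2πf = 4166 rad/s
X_L = ωL = 15.0 Ω
X_C = 1/(ωC) = 2.47 Ω
Parallel: admittances add. Y = 1/R + 1/(jωL) + jωC
Y = (0.138 + j0.338) S
|Y| = 0.365 S → |Z| = 1/|Y| = 2.74 Ω, ∠Z = −∠Y = -67.9°
cos φ = cos(-67.9°) = 0.377

0.377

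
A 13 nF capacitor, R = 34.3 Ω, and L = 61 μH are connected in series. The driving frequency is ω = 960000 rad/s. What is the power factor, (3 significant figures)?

0.847

X_L = ωL = 58.6 Ω
X_C = 1/(ωC) = 80.1 Ω
Net reactance X = X_L − X_C = -21.6 Ω
Z = 34.3 − j21.6 Ω
|Z| = √(34.3² + 21.6²) = 40.5 Ω
∠Z = arctan(-21.6/34.3) = -32.2°
cos φ = cos(-32.2°) = 0.847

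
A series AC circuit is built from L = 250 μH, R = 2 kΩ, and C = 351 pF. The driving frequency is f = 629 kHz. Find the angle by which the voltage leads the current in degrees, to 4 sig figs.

7.608°

ω = 2πf = 3.952e+06 rad/s
X_L = ωL = 988.0 Ω
X_C = 1/(ωC) = 720.9 Ω
Net reactance X = X_L − X_C = 267.2 Ω
Z = 2000 + j267.2 Ω
|Z| = √(2000² + 267.2²) = 2018 Ω
∠Z = arctan(267.2/2000) = 7.608°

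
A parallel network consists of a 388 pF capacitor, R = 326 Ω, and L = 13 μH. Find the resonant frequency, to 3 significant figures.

2.24 MHz

ω₀ = 1/√(LC) = 1/√(1.3e-05 × 3.88e-10) = 1.408e+07 rad/s
f₀ = ω₀/(2π) = 2.24 MHz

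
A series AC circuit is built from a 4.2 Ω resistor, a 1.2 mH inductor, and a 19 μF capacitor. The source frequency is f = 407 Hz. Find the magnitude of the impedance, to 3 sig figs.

ω = 2πf = 2557 rad/s
X_L = ωL = 3.07 Ω
X_C = 1/(ωC) = 20.6 Ω
Net reactance X = X_L − X_C = -17.5 Ω
Z = 4.20 − j17.5 Ω
|Z| = √(4.20² + 17.5²) = 18.0 Ω

18.0 Ω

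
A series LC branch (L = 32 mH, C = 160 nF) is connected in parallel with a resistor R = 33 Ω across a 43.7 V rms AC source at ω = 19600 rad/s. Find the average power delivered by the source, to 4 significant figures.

X_L = ωL = 627.2 Ω
X_C = 1/(ωC) = 318.9 Ω
Branch 1: Z₁ = R = 33.00 Ω
Branch 2 (series LC): Z₂ = j(X_L − X_C) = j308.3 Ω
Parallel: Z = Z₁Z₂/(Z₁+Z₂), |Z| = 32.81 Ω, ∠Z = 6.109°
I = V/|Z| = 1.332 A
P = VI cos φ = 43.7 × 1.332 × cos(6.109°) = 57.87 W

57.87 W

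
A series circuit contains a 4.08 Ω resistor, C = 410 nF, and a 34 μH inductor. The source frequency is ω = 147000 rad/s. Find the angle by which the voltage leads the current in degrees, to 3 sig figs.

-70.6°

X_L = ωL = 5.00 Ω
X_C = 1/(ωC) = 16.6 Ω
Net reactance X = X_L − X_C = -11.6 Ω
Z = 4.08 − j11.6 Ω
|Z| = √(4.08² + 11.6²) = 12.3 Ω
∠Z = arctan(-11.6/4.08) = -70.6°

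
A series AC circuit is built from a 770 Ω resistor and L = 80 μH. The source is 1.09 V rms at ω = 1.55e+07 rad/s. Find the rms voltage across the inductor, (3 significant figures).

0.926 V

X_L = ωL = 1240 Ω
Z = 770 + j1240 Ω
|Z| = √(770² + 1240²) = 1460 Ω
I = V/|Z| = 747 μA
V_L = I·|Z_L| = 0.000747 × 1240 = 0.926 V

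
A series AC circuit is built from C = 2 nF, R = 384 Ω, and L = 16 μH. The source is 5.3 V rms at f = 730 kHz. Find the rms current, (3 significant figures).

ω = 2πf = 4.587e+06 rad/s
X_L = ωL = 73.4 Ω
X_C = 1/(ωC) = 109 Ω
Net reactance X = X_L − X_C = -35.6 Ω
Z = 384 − j35.6 Ω
|Z| = √(384² + 35.6²) = 386 Ω
I = V/|Z| = 5.3/386 = 13.7 mA

13.7 mA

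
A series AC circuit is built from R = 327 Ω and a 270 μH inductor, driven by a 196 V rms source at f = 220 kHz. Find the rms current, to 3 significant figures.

395 mA

ω = 2πf = 1.382e+06 rad/s
X_L = ωL = 373 Ω
Z = 327 + j373 Ω
|Z| = √(327² + 373²) = 496 Ω
I = V/|Z| = 196/496 = 395 mA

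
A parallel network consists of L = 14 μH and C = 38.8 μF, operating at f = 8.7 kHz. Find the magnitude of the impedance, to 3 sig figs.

ω = 2πf = 54660 rad/s
X_L = ωL = 0.765 Ω
X_C = 1/(ωC) = 0.471 Ω
Parallel: admittances add. Y = 1/(jωL) + jωC
Y = (0 + j0.814) S
|Y| = 0.814 S → |Z| = 1/|Y| = 1.23 Ω, ∠Z = −∠Y = -90.0°

1.23 Ω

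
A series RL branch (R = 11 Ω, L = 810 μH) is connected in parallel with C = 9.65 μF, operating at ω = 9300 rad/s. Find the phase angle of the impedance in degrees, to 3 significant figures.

-37.4°

X_L = ωL = 7.53 Ω
X_C = 1/(ωC) = 11.1 Ω
Branch 1 (R+jX_L): Z₁ = 11.0 + j7.53 Ω, |Z₁| = 13.3 Ω
Branch 2 (−jX_C): Z₂ = −j11.1 Ω
Parallel: Z = Z₁Z₂/(Z₁+Z₂), |Z| = 12.8 Ω, ∠Z = -37.4°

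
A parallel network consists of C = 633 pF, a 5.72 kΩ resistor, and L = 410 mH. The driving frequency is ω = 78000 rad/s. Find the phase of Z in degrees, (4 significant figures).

X_L = ωL = 31980 Ω
X_C = 1/(ωC) = 20250 Ω
Parallel: admittances add. Y = 1/R + 1/(jωL) + jωC
Y = (0.0001748 + j1.81e-05) S
|Y| = 0.0001758 S → |Z| = 1/|Y| = 5690 Ω, ∠Z = −∠Y = -5.912°

-5.912°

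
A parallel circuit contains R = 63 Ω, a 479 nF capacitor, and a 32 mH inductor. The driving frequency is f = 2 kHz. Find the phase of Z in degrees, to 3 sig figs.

ω = 2πf = 12570 rad/s
X_L = ωL = 402 Ω
X_C = 1/(ωC) = 166 Ω
Parallel: admittances add. Y = 1/R + 1/(jωL) + jωC
Y = (0.0159 + j0.00353) S
|Y| = 0.0163 S → |Z| = 1/|Y| = 61.5 Ω, ∠Z = −∠Y = -12.5°

-12.5°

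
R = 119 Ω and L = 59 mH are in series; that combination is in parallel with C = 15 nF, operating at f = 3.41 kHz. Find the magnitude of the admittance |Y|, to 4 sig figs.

468.6 μS

ω = 2πf = 21430 rad/s
X_L = ωL = 1264 Ω
X_C = 1/(ωC) = 3112 Ω
Branch 1 (R+jX_L): Z₁ = 119.0 + j1264 Ω, |Z₁| = 1270 Ω
Branch 2 (−jX_C): Z₂ = −j3112 Ω
Parallel: Z = Z₁Z₂/(Z₁+Z₂), |Z| = 2134 Ω, ∠Z = 80.94°
|Y| = 1/|Z| = 468.6 μS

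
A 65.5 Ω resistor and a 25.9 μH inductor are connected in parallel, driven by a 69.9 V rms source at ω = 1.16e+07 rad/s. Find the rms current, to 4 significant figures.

1.092 A

X_L = ωL = 300.4 Ω
Parallel: admittances add. Y = 1/R + 1/(jωL)
Y = (0.01527 − j0.003328) S
|Y| = 0.01563 S → |Z| = 1/|Y| = 64.00 Ω, ∠Z = −∠Y = 12.30°
I = V/|Z| = 69.9/64.00 = 1.092 A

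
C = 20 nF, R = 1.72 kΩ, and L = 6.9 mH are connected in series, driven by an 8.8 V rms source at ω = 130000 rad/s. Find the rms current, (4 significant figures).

4.903 mA

X_L = ωL = 897.0 Ω
X_C = 1/(ωC) = 384.6 Ω
Net reactance X = X_L − X_C = 512.4 Ω
Z = 1720 + j512.4 Ω
|Z| = √(1720² + 512.4²) = 1795 Ω
I = V/|Z| = 8.8/1795 = 4.903 mA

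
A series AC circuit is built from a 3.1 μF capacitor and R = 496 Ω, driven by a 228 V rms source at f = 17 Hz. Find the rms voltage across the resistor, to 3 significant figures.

37.0 V

ω = 2πf = 106.8 rad/s
X_C = 1/(ωC) = 3020 Ω
Z = 496 − j3020 Ω
|Z| = √(496² + 3020²) = 3060 Ω
I = V/|Z| = 74.5 mA
V_R = I·|Z_R| = 0.0745 × 496 = 37.0 V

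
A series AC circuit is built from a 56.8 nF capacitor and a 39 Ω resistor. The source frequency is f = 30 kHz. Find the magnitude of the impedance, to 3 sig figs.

101 Ω

ω = 2πf = 188500 rad/s
X_C = 1/(ωC) = 93.4 Ω
Z = 39.0 − j93.4 Ω
|Z| = √(39.0² + 93.4²) = 101 Ω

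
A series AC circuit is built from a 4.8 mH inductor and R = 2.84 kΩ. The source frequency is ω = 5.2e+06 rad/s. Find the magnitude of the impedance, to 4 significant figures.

25120 Ω

X_L = ωL = 24960 Ω
Z = 2840 + j24960 Ω
|Z| = √(2840² + 24960²) = 25120 Ω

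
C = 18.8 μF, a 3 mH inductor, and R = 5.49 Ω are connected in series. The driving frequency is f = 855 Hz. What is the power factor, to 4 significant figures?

ω = 2πf = 5372 rad/s
X_L = ωL = 16.12 Ω
X_C = 1/(ωC) = 9.901 Ω
Net reactance X = X_L − X_C = 6.215 Ω
Z = 5.490 + j6.215 Ω
|Z| = √(5.490² + 6.215²) = 8.293 Ω
∠Z = arctan(6.215/5.490) = 48.54°
cos φ = cos(48.54°) = 0.6620

0.6620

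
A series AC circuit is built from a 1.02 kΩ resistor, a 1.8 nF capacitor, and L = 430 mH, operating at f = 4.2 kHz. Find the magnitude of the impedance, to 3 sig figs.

ω = 2πf = 26390 rad/s
X_L = ωL = 11300 Ω
X_C = 1/(ωC) = 21100 Ω
Net reactance X = X_L − X_C = -9700 Ω
Z = 1020 − j9700 Ω
|Z| = √(1020² + 9700²) = 9760 Ω

9760 Ω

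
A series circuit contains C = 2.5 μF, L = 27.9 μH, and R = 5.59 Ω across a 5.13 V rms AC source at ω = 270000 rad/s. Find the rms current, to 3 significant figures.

X_L = ωL = 7.53 Ω
X_C = 1/(ωC) = 1.48 Ω
Net reactance X = X_L − X_C = 6.05 Ω
Z = 5.59 + j6.05 Ω
|Z| = √(5.59² + 6.05²) = 8.24 Ω
I = V/|Z| = 5.13/8.24 = 623 mA

623 mA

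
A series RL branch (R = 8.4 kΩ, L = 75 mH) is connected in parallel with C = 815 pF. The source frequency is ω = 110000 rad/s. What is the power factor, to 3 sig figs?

X_L = ωL = 8250 Ω
X_C = 1/(ωC) = 11200 Ω
Branch 1 (R+jX_L): Z₁ = 8400 + j8250 Ω, |Z₁| = 11800 Ω
Branch 2 (−jX_C): Z₂ = −j11200 Ω
Parallel: Z = Z₁Z₂/(Z₁+Z₂), |Z| = 14800 Ω, ∠Z = -26.4°
cos φ = cos(-26.4°) = 0.895

0.895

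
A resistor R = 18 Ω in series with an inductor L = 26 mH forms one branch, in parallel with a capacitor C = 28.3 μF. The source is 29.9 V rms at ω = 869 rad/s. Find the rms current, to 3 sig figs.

X_L = ωL = 22.6 Ω
X_C = 1/(ωC) = 40.7 Ω
Branch 1 (R+jX_L): Z₁ = 18.0 + j22.6 Ω, |Z₁| = 28.9 Ω
Branch 2 (−jX_C): Z₂ = −j40.7 Ω
Parallel: Z = Z₁Z₂/(Z₁+Z₂), |Z| = 46.1 Ω, ∠Z = 6.57°
I = V/|Z| = 29.9/46.1 = 649 mA

649 mA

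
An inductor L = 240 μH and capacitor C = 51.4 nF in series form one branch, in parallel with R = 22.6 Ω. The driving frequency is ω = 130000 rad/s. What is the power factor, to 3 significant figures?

0.982

X_L = ωL = 31.2 Ω
X_C = 1/(ωC) = 150 Ω
Branch 1: Z₁ = R = 22.6 Ω
Branch 2 (series LC): Z₂ = j(X_L − X_C) = −j118 Ω
Parallel: Z = Z₁Z₂/(Z₁+Z₂), |Z| = 22.2 Ω, ∠Z = -10.8°
cos φ = cos(-10.8°) = 0.982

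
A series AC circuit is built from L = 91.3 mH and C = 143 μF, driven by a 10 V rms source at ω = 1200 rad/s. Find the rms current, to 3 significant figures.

96.4 mA

X_L = ωL = 110 Ω
X_C = 1/(ωC) = 5.83 Ω
Net reactance X = X_L − X_C = 104 Ω
Z = j104 Ω
|Z| = √(0² + 104²) = 104 Ω
I = V/|Z| = 10/104 = 96.4 mA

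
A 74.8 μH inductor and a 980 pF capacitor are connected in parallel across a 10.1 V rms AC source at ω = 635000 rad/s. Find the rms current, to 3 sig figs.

206 mA

X_L = ωL = 47.5 Ω
X_C = 1/(ωC) = 1610 Ω
Parallel: admittances add. Y = 1/(jωL) + jωC
Y = (0 − j0.0204) S
|Y| = 0.0204 S → |Z| = 1/|Y| = 48.9 Ω, ∠Z = −∠Y = 90.0°
I = V/|Z| = 10.1/48.9 = 206 mA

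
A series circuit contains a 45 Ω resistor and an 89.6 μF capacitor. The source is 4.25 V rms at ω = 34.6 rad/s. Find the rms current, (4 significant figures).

13.05 mA

X_C = 1/(ωC) = 322.6 Ω
Z = 45.00 − j322.6 Ω
|Z| = √(45.00² + 322.6²) = 325.7 Ω
I = V/|Z| = 4.25/325.7 = 13.05 mA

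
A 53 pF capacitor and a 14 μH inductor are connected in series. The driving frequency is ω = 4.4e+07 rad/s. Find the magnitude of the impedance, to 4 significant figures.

X_L = ωL = 616.0 Ω
X_C = 1/(ωC) = 428.8 Ω
Net reactance X = X_L − X_C = 187.2 Ω
Z = j187.2 Ω
|Z| = √(0² + 187.2²) = 187.2 Ω

187.2 Ω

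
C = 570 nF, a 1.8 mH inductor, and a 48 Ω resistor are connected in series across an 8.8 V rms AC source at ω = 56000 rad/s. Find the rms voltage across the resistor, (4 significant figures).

X_L = ωL = 100.8 Ω
X_C = 1/(ωC) = 31.33 Ω
Net reactance X = X_L − X_C = 69.47 Ω
Z = 48.00 + j69.47 Ω
|Z| = √(48.00² + 69.47²) = 84.44 Ω
I = V/|Z| = 104.2 mA
V_R = I·|Z_R| = 0.1042 × 48.00 = 5.002 V

5.002 V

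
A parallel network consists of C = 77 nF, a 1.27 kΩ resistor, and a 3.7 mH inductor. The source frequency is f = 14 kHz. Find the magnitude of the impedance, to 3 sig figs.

264 Ω

ω = 2πf = 87960 rad/s
X_L = ωL = 325 Ω
X_C = 1/(ωC) = 148 Ω
Parallel: admittances add. Y = 1/R + 1/(jωL) + jωC
Y = (0.000787 + j0.00370) S
|Y| = 0.00378 S → |Z| = 1/|Y| = 264 Ω, ∠Z = −∠Y = -78.0°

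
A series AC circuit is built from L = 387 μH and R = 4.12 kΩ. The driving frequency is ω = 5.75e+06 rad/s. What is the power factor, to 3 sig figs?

0.880

X_L = ωL = 2230 Ω
Z = 4120 + j2230 Ω
|Z| = √(4120² + 2230²) = 4680 Ω
∠Z = arctan(2230/4120) = 28.4°
cos φ = cos(28.4°) = 0.880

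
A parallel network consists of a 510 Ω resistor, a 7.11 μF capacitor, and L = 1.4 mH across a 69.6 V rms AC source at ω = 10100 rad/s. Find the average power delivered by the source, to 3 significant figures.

9.50 W

X_L = ωL = 14.1 Ω
X_C = 1/(ωC) = 13.9 Ω
Parallel: admittances add. Y = 1/R + 1/(jωL) + jωC
Y = (0.00196 + j0.00109) S
|Y| = 0.00224 S → |Z| = 1/|Y| = 446 Ω, ∠Z = −∠Y = -29.1°
I = V/|Z| = 156 mA
P = VI cos φ = 69.6 × 0.156 × cos(-29.1°) = 9.50 W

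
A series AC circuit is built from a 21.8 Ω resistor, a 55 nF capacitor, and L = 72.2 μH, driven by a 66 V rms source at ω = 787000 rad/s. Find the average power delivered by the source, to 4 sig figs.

X_L = ωL = 56.82 Ω
X_C = 1/(ωC) = 23.10 Ω
Net reactance X = X_L − X_C = 33.72 Ω
Z = 21.80 + j33.72 Ω
|Z| = √(21.80² + 33.72²) = 40.15 Ω
∠Z = arctan(33.72/21.80) = 57.12°
I = V/|Z| = 1.644 A
P = VI cos φ = 66 × 1.644 × cos(57.12°) = 58.90 W

58.90 W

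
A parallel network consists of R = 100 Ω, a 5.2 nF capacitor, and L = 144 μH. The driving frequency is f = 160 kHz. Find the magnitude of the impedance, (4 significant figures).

ω = 2πf = 1.005e+06 rad/s
X_L = ωL = 144.8 Ω
X_C = 1/(ωC) = 191.3 Ω
Parallel: admittances add. Y = 1/R + 1/(jωL) + jωC
Y = (0.01000 − j0.001680) S
|Y| = 0.01014 S → |Z| = 1/|Y| = 98.62 Ω, ∠Z = −∠Y = 9.538°

98.62 Ω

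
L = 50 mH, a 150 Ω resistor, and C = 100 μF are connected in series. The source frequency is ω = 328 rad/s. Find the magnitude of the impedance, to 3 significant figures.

X_L = ωL = 16.4 Ω
X_C = 1/(ωC) = 30.5 Ω
Net reactance X = X_L − X_C = -14.1 Ω
Z = 150 − j14.1 Ω
|Z| = √(150² + 14.1²) = 151 Ω

151 Ω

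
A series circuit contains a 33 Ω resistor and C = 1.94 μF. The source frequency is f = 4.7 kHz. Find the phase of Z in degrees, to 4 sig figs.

ω = 2πf = 29530 rad/s
X_C = 1/(ωC) = 17.46 Ω
Z = 33.00 − j17.46 Ω
|Z| = √(33.00² + 17.46²) = 37.33 Ω
∠Z = arctan(-17.46/33.00) = -27.88°

-27.88°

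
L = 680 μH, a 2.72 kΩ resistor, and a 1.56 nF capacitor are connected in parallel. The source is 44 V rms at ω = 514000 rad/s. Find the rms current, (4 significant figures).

92.04 mA

X_L = ωL = 349.5 Ω
X_C = 1/(ωC) = 1247 Ω
Parallel: admittances add. Y = 1/R + 1/(jωL) + jωC
Y = (0.0003676 − j0.002059) S
|Y| = 0.002092 S → |Z| = 1/|Y| = 478.1 Ω, ∠Z = −∠Y = 79.88°
I = V/|Z| = 44/478.1 = 92.04 mA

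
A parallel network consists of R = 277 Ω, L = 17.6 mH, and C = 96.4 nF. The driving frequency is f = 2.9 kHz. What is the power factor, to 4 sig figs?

0.9357

ω = 2πf = 18220 rad/s
X_L = ωL = 320.7 Ω
X_C = 1/(ωC) = 569.3 Ω
Parallel: admittances add. Y = 1/R + 1/(jωL) + jωC
Y = (0.003610 − j0.001362) S
|Y| = 0.003858 S → |Z| = 1/|Y| = 259.2 Ω, ∠Z = −∠Y = 20.67°
cos φ = cos(20.67°) = 0.9357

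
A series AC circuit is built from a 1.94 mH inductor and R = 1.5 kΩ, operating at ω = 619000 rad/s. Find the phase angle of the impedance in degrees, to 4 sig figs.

38.68°

X_L = ωL = 1201 Ω
Z = 1500 + j1201 Ω
|Z| = √(1500² + 1201²) = 1921 Ω
∠Z = arctan(1201/1500) = 38.68°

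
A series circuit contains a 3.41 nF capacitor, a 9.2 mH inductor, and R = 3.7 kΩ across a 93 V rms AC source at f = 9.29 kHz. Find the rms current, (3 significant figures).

ω = 2πf = 58370 rad/s
X_L = ωL = 537 Ω
X_C = 1/(ωC) = 5020 Ω
Net reactance X = X_L − X_C = -4490 Ω
Z = 3700 − j4490 Ω
|Z| = √(3700² + 4490²) = 5820 Ω
I = V/|Z| = 93/5820 = 16.0 mA

16.0 mA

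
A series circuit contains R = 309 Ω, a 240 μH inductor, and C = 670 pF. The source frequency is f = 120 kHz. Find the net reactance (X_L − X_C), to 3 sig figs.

ω = 2πf = 754000 rad/s
X_L = ωL = 181 Ω
X_C = 1/(ωC) = 1980 Ω
X = 181 − 1980 = -1800 Ω

-1800 Ω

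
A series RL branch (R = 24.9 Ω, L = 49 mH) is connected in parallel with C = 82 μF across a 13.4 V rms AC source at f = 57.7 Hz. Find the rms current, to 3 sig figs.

385 mA

ω = 2πf = 362.5 rad/s
X_L = ωL = 17.8 Ω
X_C = 1/(ωC) = 33.6 Ω
Branch 1 (R+jX_L): Z₁ = 24.9 + j17.8 Ω, |Z₁| = 30.6 Ω
Branch 2 (−jX_C): Z₂ = −j33.6 Ω
Parallel: Z = Z₁Z₂/(Z₁+Z₂), |Z| = 34.8 Ω, ∠Z = -22.0°
I = V/|Z| = 13.4/34.8 = 385 mA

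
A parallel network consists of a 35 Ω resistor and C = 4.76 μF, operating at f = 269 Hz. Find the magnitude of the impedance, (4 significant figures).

ω = 2πf = 1690 rad/s
X_C = 1/(ωC) = 124.3 Ω
Parallel: admittances add. Y = 1/R + jωC
Y = (0.02857 + j0.008045) S
|Y| = 0.02968 S → |Z| = 1/|Y| = 33.69 Ω, ∠Z = −∠Y = -15.73°

33.69 Ω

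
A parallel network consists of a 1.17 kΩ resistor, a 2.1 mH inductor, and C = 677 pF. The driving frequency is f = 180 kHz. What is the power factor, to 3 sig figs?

ω = 2πf = 1.131e+06 rad/s
X_L = ωL = 2380 Ω
X_C = 1/(ωC) = 1310 Ω
Parallel: admittances add. Y = 1/R + 1/(jωL) + jωC
Y = (0.000855 + j0.000345) S
|Y| = 0.000922 S → |Z| = 1/|Y| = 1090 Ω, ∠Z = −∠Y = -22.0°
cos φ = cos(-22.0°) = 0.927

0.927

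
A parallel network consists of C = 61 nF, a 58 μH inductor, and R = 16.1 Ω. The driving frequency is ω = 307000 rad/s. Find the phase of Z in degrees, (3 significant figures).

31.1°

X_L = ωL = 17.8 Ω
X_C = 1/(ωC) = 53.4 Ω
Parallel: admittances add. Y = 1/R + 1/(jωL) + jωC
Y = (0.0621 − j0.0374) S
|Y| = 0.0725 S → |Z| = 1/|Y| = 13.8 Ω, ∠Z = −∠Y = 31.1°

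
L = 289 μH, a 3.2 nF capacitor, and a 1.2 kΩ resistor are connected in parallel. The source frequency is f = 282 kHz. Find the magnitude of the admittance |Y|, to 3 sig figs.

3.81 mS

ω = 2πf = 1.772e+06 rad/s
X_L = ωL = 512 Ω
X_C = 1/(ωC) = 176 Ω
Parallel: admittances add. Y = 1/R + 1/(jωL) + jωC
Y = (0.000833 + j0.00372) S
|Y| = 0.00381 S → |Z| = 1/|Y| = 263 Ω, ∠Z = −∠Y = -77.4°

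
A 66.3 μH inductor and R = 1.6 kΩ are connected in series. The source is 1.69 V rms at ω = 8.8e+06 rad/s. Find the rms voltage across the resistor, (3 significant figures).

X_L = ωL = 583 Ω
Z = 1600 + j583 Ω
|Z| = √(1600² + 583²) = 1700 Ω
I = V/|Z| = 992 μA
V_R = I·|Z_R| = 0.000992 × 1600 = 1.59 V

1.59 V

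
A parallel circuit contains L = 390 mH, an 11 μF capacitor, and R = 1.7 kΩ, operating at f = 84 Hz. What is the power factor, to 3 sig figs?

0.527

ω = 2πf = 527.8 rad/s
X_L = ωL = 206 Ω
X_C = 1/(ωC) = 172 Ω
Parallel: admittances add. Y = 1/R + 1/(jωL) + jωC
Y = (0.000588 + j0.000947) S
|Y| = 0.00112 S → |Z| = 1/|Y| = 897 Ω, ∠Z = −∠Y = -58.2°
cos φ = cos(-58.2°) = 0.527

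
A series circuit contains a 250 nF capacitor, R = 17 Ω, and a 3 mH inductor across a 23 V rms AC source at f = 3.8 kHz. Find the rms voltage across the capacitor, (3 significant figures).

ω = 2πf = 23880 rad/s
X_L = ωL = 71.6 Ω
X_C = 1/(ωC) = 168 Ω
Net reactance X = X_L − X_C = -95.9 Ω
Z = 17.0 − j95.9 Ω
|Z| = √(17.0² + 95.9²) = 97.4 Ω
I = V/|Z| = 236 mA
V_C = I·|Z_C| = 0.236 × 168 = 39.6 V

39.6 V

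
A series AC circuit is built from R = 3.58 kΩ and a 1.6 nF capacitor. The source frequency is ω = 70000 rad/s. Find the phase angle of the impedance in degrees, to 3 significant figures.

-68.2°

X_C = 1/(ωC) = 8930 Ω
Z = 3580 − j8930 Ω
|Z| = √(3580² + 8930²) = 9620 Ω
∠Z = arctan(-8930/3580) = -68.2°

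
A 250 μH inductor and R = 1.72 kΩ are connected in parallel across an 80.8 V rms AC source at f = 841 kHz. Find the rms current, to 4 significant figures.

ω = 2πf = 5.284e+06 rad/s
X_L = ωL = 1321 Ω
Parallel: admittances add. Y = 1/R + 1/(jωL)
Y = (0.0005814 − j0.0007570) S
|Y| = 0.0009545 S → |Z| = 1/|Y| = 1048 Ω, ∠Z = −∠Y = 52.47°
I = V/|Z| = 80.8/1048 = 77.12 mA

77.12 mA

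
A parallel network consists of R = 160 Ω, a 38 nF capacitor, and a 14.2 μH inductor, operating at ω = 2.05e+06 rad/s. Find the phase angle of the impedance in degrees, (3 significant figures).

X_L = ωL = 29.1 Ω
X_C = 1/(ωC) = 12.8 Ω
Parallel: admittances add. Y = 1/R + 1/(jωL) + jωC
Y = (0.00625 + j0.0435) S
|Y| = 0.0440 S → |Z| = 1/|Y| = 22.7 Ω, ∠Z = −∠Y = -81.8°

-81.8°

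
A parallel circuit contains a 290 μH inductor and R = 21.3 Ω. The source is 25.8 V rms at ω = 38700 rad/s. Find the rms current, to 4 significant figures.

2.598 A

X_L = ωL = 11.22 Ω
Parallel: admittances add. Y = 1/R + 1/(jωL)
Y = (0.04695 − j0.08910) S
|Y| = 0.1007 S → |Z| = 1/|Y| = 9.929 Ω, ∠Z = −∠Y = 62.22°
I = V/|Z| = 25.8/9.929 = 2.598 A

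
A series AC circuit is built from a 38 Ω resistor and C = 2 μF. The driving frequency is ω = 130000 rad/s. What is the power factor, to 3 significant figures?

X_C = 1/(ωC) = 3.85 Ω
Z = 38.0 − j3.85 Ω
|Z| = √(38.0² + 3.85²) = 38.2 Ω
∠Z = arctan(-3.85/38.0) = -5.78°
cos φ = cos(-5.78°) = 0.995

0.995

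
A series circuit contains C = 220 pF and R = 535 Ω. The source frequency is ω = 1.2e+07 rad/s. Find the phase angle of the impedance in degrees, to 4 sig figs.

X_C = 1/(ωC) = 378.8 Ω
Z = 535.0 − j378.8 Ω
|Z| = √(535.0² + 378.8²) = 655.5 Ω
∠Z = arctan(-378.8/535.0) = -35.30°

-35.30°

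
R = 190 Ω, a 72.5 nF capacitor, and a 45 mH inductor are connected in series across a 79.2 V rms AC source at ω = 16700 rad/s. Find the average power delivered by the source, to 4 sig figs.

28.62 W

X_L = ωL = 751.5 Ω
X_C = 1/(ωC) = 825.9 Ω
Net reactance X = X_L − X_C = -74.43 Ω
Z = 190.0 − j74.43 Ω
|Z| = √(190.0² + 74.43²) = 204.1 Ω
∠Z = arctan(-74.43/190.0) = -21.39°
I = V/|Z| = 388.1 mA
P = VI cos φ = 79.2 × 0.3881 × cos(-21.39°) = 28.62 W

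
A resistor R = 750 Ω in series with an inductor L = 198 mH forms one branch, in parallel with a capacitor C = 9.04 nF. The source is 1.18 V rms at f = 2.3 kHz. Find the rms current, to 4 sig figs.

ω = 2πf = 14450 rad/s
X_L = ωL = 2861 Ω
X_C = 1/(ωC) = 7655 Ω
Branch 1 (R+jX_L): Z₁ = 750.0 + j2861 Ω, |Z₁| = 2958 Ω
Branch 2 (−jX_C): Z₂ = −j7655 Ω
Parallel: Z = Z₁Z₂/(Z₁+Z₂), |Z| = 4667 Ω, ∠Z = 66.42°
I = V/|Z| = 1.18/4667 = 252.8 μA

252.8 μA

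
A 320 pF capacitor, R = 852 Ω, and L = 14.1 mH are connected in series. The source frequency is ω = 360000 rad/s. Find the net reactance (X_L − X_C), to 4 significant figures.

X_L = ωL = 5076 Ω
X_C = 1/(ωC) = 8681 Ω
X = 5076 − 8681 = -3605 Ω

-3605 Ω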